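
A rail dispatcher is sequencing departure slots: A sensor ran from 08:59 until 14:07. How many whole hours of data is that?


Start: 08:59
End: 14:07
Hour difference: 14 - 8 = 6 hours
Minute difference: 7 - 59 = -52 minutes
Total minutes: 308
Complete hours: 308 / 60 = 5 (remainder 8)

5


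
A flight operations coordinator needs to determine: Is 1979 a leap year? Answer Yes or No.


Year: 1979
Divisible by 4? 1979 / 4 = 494.75 -> No
Not divisible by 4, so NOT a leap year

No


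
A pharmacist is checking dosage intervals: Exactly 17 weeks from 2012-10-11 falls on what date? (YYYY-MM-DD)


Start: 2012-10-11
Weeks to add: 17
Convert to days: 17 x 7 = 119 days
Add 119 days to 2012-10-11
Result: 2013-02-07

2013-02-07


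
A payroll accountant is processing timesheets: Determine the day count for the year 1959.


Year: 1959
Check leap year rules:
Divisible by 4? No
1959 is not a leap year
Days: 365

365


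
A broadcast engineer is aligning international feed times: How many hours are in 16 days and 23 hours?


Days: 16
Extra hours: 23
Hours per day: 24
Days to hours: 16 x 24 = 384
Total: 384 + 23 = 407

407


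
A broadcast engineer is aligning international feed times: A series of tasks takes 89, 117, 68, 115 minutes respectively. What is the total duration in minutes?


Durations: 89, 117, 68, 115
Running sum: 89
+ 117 = 206
+ 68 = 274
+ 115 = 389
Total duration: 389 minutes
That is 6 hours and 29 minutes

389


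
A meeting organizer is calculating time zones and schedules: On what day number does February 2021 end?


Month: February
Year: 2021
2021 is not a leap year
February has 28 days
Total: 28 days

28


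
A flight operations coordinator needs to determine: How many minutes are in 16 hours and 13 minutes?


Hours: 16
Extra minutes: 13
Minutes per hour: 60
Hours to minutes: 16 x 60 = 960
Total: 960 + 13 = 973

973


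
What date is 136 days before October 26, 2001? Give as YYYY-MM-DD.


Start: 2001-10-26
Subtracting 136 days
Days already passed in October: 26
After going back through October: 110 more days to subtract
September 2001: 30 days, 80 remaining
August 2001: 31 days, 49 remaining
July 2001: 31 days, 18 remaining
June 2001 has 30 days, need 18
Result: 2001-06-12

2001-06-12


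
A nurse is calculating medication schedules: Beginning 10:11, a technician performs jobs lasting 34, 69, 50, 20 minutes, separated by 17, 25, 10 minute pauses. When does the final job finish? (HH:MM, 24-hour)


Start: 10:11 = 611 min from midnight
  after task 1 (34 min): 10:45
  after break (17 min): 11:02
  after task 2 (69 min): 12:11
  after break (25 min): 12:36
  after task 3 (50 min): 13:26
  after break (10 min): 13:36
  after task 4 (20 min): 13:56
Total elapsed: 225 minutes
End time: 13:56

13:56


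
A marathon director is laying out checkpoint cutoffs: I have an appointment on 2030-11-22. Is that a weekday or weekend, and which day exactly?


Date: 2030-11-22
January 1, 2030 is a Tuesday
Day of year: 326
Offset from Jan 1: 325 days
325 mod 7 = 3
Result: Friday

Friday


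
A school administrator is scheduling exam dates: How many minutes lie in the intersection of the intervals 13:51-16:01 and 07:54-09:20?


Interval A: [831, 961] minutes from midnight
Interval B: [474, 560] minutes from midnight
Overlap start = max(831, 474) = 831
Overlap end = min(961, 560) = 560
End <= start, so the intervals do not overlap: 0 minutes

0


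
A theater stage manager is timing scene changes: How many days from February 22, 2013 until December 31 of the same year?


Start: February 22, 2013
End: December 31, 2013
Days left in February: 6
March: 31
April: 30
May: 31
June: 30
... plus remaining months
Sum of remaining months: 306
Total: 6 + 306 = 312

312


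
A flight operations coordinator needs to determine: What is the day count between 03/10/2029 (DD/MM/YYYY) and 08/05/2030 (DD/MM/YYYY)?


Start date: 2029-10-03
End date: 2030-05-08
Oct 2029: +29 days
Nov 2029: +30 days
Dec 2029: +31 days
... (5 more months)
Total: 217 days

217


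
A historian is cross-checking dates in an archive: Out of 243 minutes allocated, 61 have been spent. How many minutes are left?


Total budget: 243 minutes
Time used: 61 minutes
Remaining: 243 - 61 = 182 minutes
Percent used: 25.1%
Percent remaining: 74.9%

182


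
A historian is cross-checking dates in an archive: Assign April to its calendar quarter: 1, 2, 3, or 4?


Month: April (month 4)
Q1: January-March (months 1-3)
Q2: April-June (months 4-6)
Q3: July-September (months 7-9)
Q4: October-December (months 10-12)
Month 4 falls in Q2

2


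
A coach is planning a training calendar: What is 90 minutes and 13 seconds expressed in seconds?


Minutes: 90
Extra seconds: 13
Seconds per minute: 60
Minutes to seconds: 90 x 60 = 5400
Total: 5400 + 13 = 5413

5413


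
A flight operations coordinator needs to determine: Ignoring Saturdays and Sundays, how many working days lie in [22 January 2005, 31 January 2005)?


Start: 2005-01-22 (Saturday)
End (exclusive): 2005-01-31 (Monday)
Total calendar days: 9
Full weeks: 9 // 7 = 1 -> 5 weekdays
Remaining 2 days starting on Saturday:
  Sat(-), Sun(-) -> 0 weekdays
Total business days: 5 + 0 = 5

5


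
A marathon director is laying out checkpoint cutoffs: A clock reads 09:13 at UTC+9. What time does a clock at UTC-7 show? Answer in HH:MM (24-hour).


Local time: 09:13 at UTC+9 (offset 9h)
Target zone: UTC-7 (offset -7h)
Difference: -7 - (9) = -16 hours
Calculation: 9 + (-16) = -7
Wraparound: (-7) mod 24 = 17
Result: 17:13

17:13


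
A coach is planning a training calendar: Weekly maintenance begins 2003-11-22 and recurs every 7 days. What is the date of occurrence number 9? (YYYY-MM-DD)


First occurrence: 2003-11-22 (occurrence 1)
Each occurrence is 7 days after the previous.
Occurrence 9 is 8 weeks after the first.
8 weeks = 56 days
2003-11-22 + 56 days = 2004-01-17

2004-01-17


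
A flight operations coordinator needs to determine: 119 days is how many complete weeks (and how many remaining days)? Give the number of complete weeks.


Total days: 119
Days per week: 7
Division: 119 / 7 = 17 remainder 0
Complete weeks: 17
Remaining days: 0

17


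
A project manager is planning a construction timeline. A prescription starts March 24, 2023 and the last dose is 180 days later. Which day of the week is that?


Start: 2023-03-24 (Friday)
Step 1 - find target date: add 180 days
  2023-03-24 + 180 days = 2023-09-20
Step 2 - day of week:
  180 mod 7 = 5
  Friday + 5 days -> Wednesday
Result: Wednesday (2023-09-20)

Wednesday


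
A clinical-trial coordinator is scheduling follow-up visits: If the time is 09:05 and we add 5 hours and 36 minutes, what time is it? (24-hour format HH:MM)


Start time: 09:05
Adding: 5 hours 36 minutes
Minutes: 5 + 36 = 41
Hours: 9 + 5 + 0 = 14
Result: 14:41

14:41


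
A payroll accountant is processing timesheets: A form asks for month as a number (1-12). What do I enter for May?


Calendar month order:
4. April
5. May <--
6. June
May is month number 5

5


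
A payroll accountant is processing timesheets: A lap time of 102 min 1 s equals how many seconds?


Minutes: 102
Seconds: 1
Convert minutes to seconds: 102 x 60 = 6120
Add remaining seconds: 6120 + 1 = 6121

6121


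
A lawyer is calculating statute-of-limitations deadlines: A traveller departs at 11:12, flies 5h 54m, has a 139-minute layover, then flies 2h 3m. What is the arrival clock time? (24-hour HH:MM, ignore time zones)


Depart: 11:12
Leg 1: +354 min -> 17:06
Layover: +139 min -> 19:25
Leg 2: +123 min -> 21:28
Total travel: 616 minutes = 10h 16m
Arrival: 21:28

21:28


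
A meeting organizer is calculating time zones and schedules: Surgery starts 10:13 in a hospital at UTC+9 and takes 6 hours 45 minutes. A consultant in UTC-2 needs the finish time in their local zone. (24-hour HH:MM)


Start: 10:13 in UTC+9
Step 1 - add duration:
  minutes: 13 + 45 = 58
  hours: 10 + 6 + 0 = 16
  end in UTC+9: 16:58
Step 2 - convert UTC+9 -> UTC-2:
  offset difference: -2 - (9) = -11 hours
  16 + (-11) = 5 -> mod 24 = 5
Result: 05:58 in UTC-2

05:58


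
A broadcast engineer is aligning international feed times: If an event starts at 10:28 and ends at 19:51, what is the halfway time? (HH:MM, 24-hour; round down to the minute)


Start time: 10:28 = 628 minutes from midnight
End time: 19:51 = 1191 minutes from midnight
Sum: 628 + 1191 = 1819
Midpoint: 1819 / 2 = 909 minutes
Convert: 909 / 60 = 15 hours, 9 minutes
Result: 15:09

15:09


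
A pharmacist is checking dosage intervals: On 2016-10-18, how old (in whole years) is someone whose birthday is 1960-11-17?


Birth: 1960-11-17
Reference: 2016-10-18
Year difference: 2016 - 1960 = 56
Has birthday (11-17) occurred by 10-18? No
Birthday not yet reached this year -> subtract 1
Age in full years: 55

55


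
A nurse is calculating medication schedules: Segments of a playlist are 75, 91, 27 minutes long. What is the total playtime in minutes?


Durations: 75, 91, 27
Running sum: 75
+ 91 = 166
+ 27 = 193
Total duration: 193 minutes
That is 3 hours and 13 minutes

193


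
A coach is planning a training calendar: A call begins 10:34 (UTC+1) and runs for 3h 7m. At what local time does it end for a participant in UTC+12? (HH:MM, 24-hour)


Start: 10:34 in UTC+1
Step 1 - add duration:
  minutes: 34 + 7 = 41
  hours: 10 + 3 + 0 = 13
  end in UTC+1: 13:41
Step 2 - convert UTC+1 -> UTC+12:
  offset difference: 12 - (1) = 11 hours
  13 + (11) = 24 -> mod 24 = 0
Result: 00:41 in UTC+12

00:41


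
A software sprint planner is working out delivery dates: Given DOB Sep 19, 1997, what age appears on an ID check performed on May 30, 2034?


Birth: 1997-09-19
Reference: 2034-05-30
Year difference: 2034 - 1997 = 37
Has birthday (09-19) occurred by 05-30? No
Birthday not yet reached this year -> subtract 1
Age in full years: 36

36


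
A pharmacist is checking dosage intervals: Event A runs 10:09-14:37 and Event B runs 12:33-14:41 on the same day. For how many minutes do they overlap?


Interval A: [609, 877] minutes from midnight
Interval B: [753, 881] minutes from midnight
Overlap start = max(609, 753) = 753
Overlap end = min(877, 881) = 877
Overlap = 877 - 753 = 124 minutes

124


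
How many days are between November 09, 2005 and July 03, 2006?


Start date: 2005-11-09
End date: 2006-07-03
Nov 2005: +22 days
Dec 2005: +31 days
Jan 2006: +31 days
... (6 more months)
Total: 236 days

236


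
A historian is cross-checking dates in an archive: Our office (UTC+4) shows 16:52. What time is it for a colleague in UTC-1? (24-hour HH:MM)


Local time: 16:52 at UTC+4 (offset 4h)
Target zone: UTC-1 (offset -1h)
Difference: -1 - (4) = -5 hours
Calculation: 16 + (-5) = 11
Result: 11:52

11:52


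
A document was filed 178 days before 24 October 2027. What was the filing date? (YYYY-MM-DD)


Start: 2027-10-24
Subtracting 178 days
Days already passed in October: 24
After going back through October: 154 more days to subtract
September 2027: 30 days, 124 remaining
August 2027: 31 days, 93 remaining
July 2027: 31 days, 62 remaining
June 2027: 30 days, 32 remaining
Result: 2027-04-29

2027-04-29


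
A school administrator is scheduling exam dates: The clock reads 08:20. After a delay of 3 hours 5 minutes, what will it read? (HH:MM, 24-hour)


Start time: 08:20
Adding: 3 hours 5 minutes
Minutes: 20 + 5 = 25
Hours: 8 + 3 + 0 = 11
Result: 11:25

11:25


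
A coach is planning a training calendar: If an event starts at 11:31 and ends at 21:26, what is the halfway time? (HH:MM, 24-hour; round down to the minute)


Start time: 11:31 = 691 minutes from midnight
End time: 21:26 = 1286 minutes from midnight
Sum: 691 + 1286 = 1977
Midpoint: 1977 / 2 = 988 minutes
Convert: 988 / 60 = 16 hours, 28 minutes
Result: 16:28

16:28


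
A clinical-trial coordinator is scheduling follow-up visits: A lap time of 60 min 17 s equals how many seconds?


Minutes: 60
Seconds: 17
Convert minutes to seconds: 60 x 60 = 3600
Add remaining seconds: 3600 + 17 = 3617

3617


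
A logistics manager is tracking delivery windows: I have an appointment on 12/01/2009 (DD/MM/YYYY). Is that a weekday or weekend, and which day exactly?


Date: 2009-01-12
January 1, 2009 is a Thursday
Day of year: 12
Offset from Jan 1: 11 days
11 mod 7 = 4
Result: Monday

Monday


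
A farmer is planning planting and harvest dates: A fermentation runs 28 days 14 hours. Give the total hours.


Days: 28
Extra hours: 14
Hours per day: 24
Days to hours: 28 x 24 = 672
Total: 672 + 14 = 686

686


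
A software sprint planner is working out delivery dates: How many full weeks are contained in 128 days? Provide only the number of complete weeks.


Total days: 128
Days per week: 7
Division: 128 / 7 = 18 remainder 2
Complete weeks: 18
Remaining days: 2

18


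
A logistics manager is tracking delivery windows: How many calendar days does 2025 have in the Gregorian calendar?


Year: 2025
Check leap year rules:
Divisible by 4? No
2025 is not a leap year
Days: 365

365


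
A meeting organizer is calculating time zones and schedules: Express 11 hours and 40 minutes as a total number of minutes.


Hours: 11
Extra minutes: 40
Minutes per hour: 60
Hours to minutes: 11 x 60 = 660
Total: 660 + 40 = 700

700


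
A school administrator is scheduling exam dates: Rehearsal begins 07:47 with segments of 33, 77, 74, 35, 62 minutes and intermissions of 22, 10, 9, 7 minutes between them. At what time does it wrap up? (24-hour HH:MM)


Start: 07:47 = 467 min from midnight
  after task 1 (33 min): 08:20
  after break (22 min): 08:42
  after task 2 (77 min): 09:59
  after break (10 min): 10:09
  after task 3 (74 min): 11:23
  after break (9 min): 11:32
  after task 4 (35 min): 12:07
  after break (7 min): 12:14
  after task 5 (62 min): 13:16
Total elapsed: 329 minutes
End time: 13:16

13:16


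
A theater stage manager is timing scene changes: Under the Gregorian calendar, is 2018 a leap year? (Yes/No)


Year: 2018
Divisible by 4? 2018 / 4 = 504.5 -> No
Not divisible by 4, so NOT a leap year

No


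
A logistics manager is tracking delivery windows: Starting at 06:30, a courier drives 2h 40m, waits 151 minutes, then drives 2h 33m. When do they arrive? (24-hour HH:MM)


Depart: 06:30
Leg 1: +160 min -> 09:10
Layover: +151 min -> 11:41
Leg 2: +153 min -> 14:14
Total travel: 464 minutes = 7h 44m
Arrival: 14:14

14:14


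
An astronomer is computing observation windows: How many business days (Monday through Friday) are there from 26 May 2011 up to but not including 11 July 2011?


Start: 2011-05-26 (Thursday)
End (exclusive): 2011-07-11 (Monday)
Total calendar days: 46
Full weeks: 46 // 7 = 6 -> 30 weekdays
Remaining 4 days starting on Thursday:
  Thu(w), Fri(w), Sat(-), Sun(-) -> 2 weekdays
Total business days: 30 + 2 = 32

32


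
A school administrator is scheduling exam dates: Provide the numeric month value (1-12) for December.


Calendar month order:
11. November
12. December <--
December is month number 12

12


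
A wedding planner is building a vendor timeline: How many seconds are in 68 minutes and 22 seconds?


Minutes: 68
Extra seconds: 22
Seconds per minute: 60
Minutes to seconds: 68 x 60 = 4080
Total: 4080 + 22 = 4102

4102


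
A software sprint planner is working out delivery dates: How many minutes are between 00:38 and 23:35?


Start time: 00:38 = 38 minutes from midnight
End time: 23:35 = 1415 minutes from midnight
Difference: 1415 - 38 = 1377 minutes
That is 22 hours and 57 minutes

1377


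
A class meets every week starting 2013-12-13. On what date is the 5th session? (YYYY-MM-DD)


First occurrence: 2013-12-13 (occurrence 1)
Each occurrence is 7 days after the previous.
Occurrence 5 is 4 weeks after the first.
4 weeks = 28 days
2013-12-13 + 28 days = 2014-01-10

2014-01-10


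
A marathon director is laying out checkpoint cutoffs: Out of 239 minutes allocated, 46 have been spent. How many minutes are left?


Total budget: 239 minutes
Time used: 46 minutes
Remaining: 239 - 46 = 193 minutes
Percent used: 19.2%
Percent remaining: 80.8%

193


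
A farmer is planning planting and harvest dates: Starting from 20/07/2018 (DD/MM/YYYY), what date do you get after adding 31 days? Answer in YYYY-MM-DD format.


Start: 2018-07-20
Adding 31 days
Days remaining in July: 11
After July: 20 days still to add
August 2018 has 31 days, need 20
Result: 2018-08-20

2018-08-20


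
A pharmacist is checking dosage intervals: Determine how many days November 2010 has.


Month: November
Year: 2010
November is a 30-day month
Total: 30 days

30


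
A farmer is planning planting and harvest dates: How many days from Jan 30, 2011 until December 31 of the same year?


Start: January 30, 2011
End: December 31, 2011
Days left in January: 1
February: 28
March: 31
April: 30
May: 31
... plus remaining months
Sum of remaining months: 334
Total: 1 + 334 = 335

335


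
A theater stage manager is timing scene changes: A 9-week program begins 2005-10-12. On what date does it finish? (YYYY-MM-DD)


Start: 2005-10-12
Weeks to add: 9
Convert to days: 9 x 7 = 63 days
Add 63 days to 2005-10-12
Result: 2005-12-14

2005-12-14


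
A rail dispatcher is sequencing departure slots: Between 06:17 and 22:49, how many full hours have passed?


Start: 06:17
End: 22:49
Hour difference: 22 - 6 = 16 hours
Minute difference: 49 - 17 = 32 minutes
Total minutes: 992
Complete hours: 992 / 60 = 16 (remainder 32)

16


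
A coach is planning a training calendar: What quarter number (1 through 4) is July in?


Month: July (month 7)
Q1: January-March (months 1-3)
Q2: April-June (months 4-6)
Q3: July-September (months 7-9)
Q4: October-December (months 10-12)
Month 7 falls in Q3

3


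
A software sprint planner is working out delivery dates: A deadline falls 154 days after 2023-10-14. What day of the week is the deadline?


Start: 2023-10-14 (Saturday)
Step 1 - find target date: add 154 days
  2023-10-14 + 154 days = 2024-03-16
Step 2 - day of week:
  154 mod 7 = 0
  Saturday + 0 days -> Saturday
Result: Saturday (2024-03-16)

Saturday


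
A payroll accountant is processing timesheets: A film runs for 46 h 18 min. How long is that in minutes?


Hours: 46
Minutes: 18
Convert hours to minutes: 46 x 60 = 2760
Add remaining minutes: 2760 + 18 = 2778

2778


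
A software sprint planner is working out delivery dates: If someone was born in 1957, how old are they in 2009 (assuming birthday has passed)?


Birth year: 1957
Current year: 2009
Age = current year - birth year
Age = 2009 - 1957 = 52

52


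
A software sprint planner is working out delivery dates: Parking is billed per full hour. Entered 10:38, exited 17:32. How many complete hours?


Start: 10:38
End: 17:32
Hour difference: 17 - 10 = 7 hours
Minute difference: 32 - 38 = -6 minutes
Total minutes: 414
Complete hours: 414 / 60 = 6 (remainder 54)

6


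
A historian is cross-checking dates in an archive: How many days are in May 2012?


Month: May
Year: 2012
May is a 31-day month
Total: 31 days

31


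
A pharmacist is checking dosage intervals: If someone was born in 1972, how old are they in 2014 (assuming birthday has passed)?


Birth year: 1972
Current year: 2014
Age = current year - birth year
Age = 2014 - 1972 = 42

42


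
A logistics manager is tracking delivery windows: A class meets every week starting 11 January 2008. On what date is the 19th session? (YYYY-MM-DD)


First occurrence: 2008-01-11 (occurrence 1)
Each occurrence is 7 days after the previous.
Occurrence 19 is 18 weeks after the first.
18 weeks = 126 days
2008-01-11 + 126 days = 2008-05-16

2008-05-16


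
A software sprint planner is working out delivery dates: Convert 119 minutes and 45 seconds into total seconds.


Minutes: 119
Seconds: 45
Convert minutes to seconds: 119 x 60 = 7140
Add remaining seconds: 7140 + 45 = 7185

7185


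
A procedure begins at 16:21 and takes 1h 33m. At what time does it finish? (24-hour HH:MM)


Start time: 16:21
Adding: 1 hours 33 minutes
Minutes: 21 + 33 = 54
Hours: 16 + 1 + 0 = 17
Result: 17:54

17:54


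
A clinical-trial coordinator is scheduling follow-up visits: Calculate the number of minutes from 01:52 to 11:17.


Start time: 01:52 = 112 minutes from midnight
End time: 11:17 = 677 minutes from midnight
Difference: 677 - 112 = 565 minutes
That is 9 hours and 25 minutes

565


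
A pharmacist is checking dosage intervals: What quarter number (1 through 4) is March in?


Month: March (month 3)
Q1: January-March (months 1-3)
Q2: April-June (months 4-6)
Q3: July-September (months 7-9)
Q4: October-December (months 10-12)
Month 3 falls in Q1

1


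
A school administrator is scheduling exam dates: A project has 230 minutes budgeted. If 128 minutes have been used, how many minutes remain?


Total budget: 230 minutes
Time used: 128 minutes
Remaining: 230 - 128 = 102 minutes
Percent used: 55.7%
Percent remaining: 44.3%

102


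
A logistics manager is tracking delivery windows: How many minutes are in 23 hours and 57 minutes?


Hours: 23
Extra minutes: 57
Minutes per hour: 60
Hours to minutes: 23 x 60 = 1380
Total: 1380 + 57 = 1437

1437


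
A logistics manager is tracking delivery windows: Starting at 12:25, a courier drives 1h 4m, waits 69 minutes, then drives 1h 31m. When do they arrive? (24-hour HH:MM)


Depart: 12:25
Leg 1: +64 min -> 13:29
Layover: +69 min -> 14:38
Leg 2: +91 min -> 16:09
Total travel: 224 minutes = 3h 44m
Arrival: 16:09

16:09


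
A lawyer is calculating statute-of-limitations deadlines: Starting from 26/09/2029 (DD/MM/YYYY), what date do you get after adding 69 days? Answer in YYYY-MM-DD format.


Start: 2029-09-26
Adding 69 days
Days remaining in September: 4
After September: 65 days still to add
October 2029: 31 days, 34 remaining
November 2029: 30 days, 4 remaining
December 2029 has 31 days, need 4
Result: 2029-12-04

2029-12-04


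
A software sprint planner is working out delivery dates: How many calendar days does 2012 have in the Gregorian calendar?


Year: 2012
Check leap year rules:
Divisible by 4? Yes
Divisible by 100? No
2012 is a leap year
Days: 366

366


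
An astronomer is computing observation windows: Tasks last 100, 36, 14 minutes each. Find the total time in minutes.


Durations: 100, 36, 14
Running sum: 100
+ 36 = 136
+ 14 = 150
Total duration: 150 minutes
That is 2 hours and 30 minutes

150


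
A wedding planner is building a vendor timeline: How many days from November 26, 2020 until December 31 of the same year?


Start: November 26, 2020
End: December 31, 2020
Days left in November: 4
December: 31
Sum of remaining months: 31
Total: 4 + 31 = 35

35


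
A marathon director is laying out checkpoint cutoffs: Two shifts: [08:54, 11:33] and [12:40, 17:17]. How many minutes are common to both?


Interval A: [534, 693] minutes from midnight
Interval B: [760, 1037] minutes from midnight
Overlap start = max(534, 760) = 760
Overlap end = min(693, 1037) = 693
End <= start, so the intervals do not overlap: 0 minutes

0


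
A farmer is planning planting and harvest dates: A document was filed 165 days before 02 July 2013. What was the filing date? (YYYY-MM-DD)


Start: 2013-07-02
Subtracting 165 days
Days already passed in July: 2
After going back through July: 163 more days to subtract
June 2013: 30 days, 133 remaining
May 2013: 31 days, 102 remaining
April 2013: 30 days, 72 remaining
March 2013: 31 days, 41 remaining
Result: 2013-01-18

2013-01-18


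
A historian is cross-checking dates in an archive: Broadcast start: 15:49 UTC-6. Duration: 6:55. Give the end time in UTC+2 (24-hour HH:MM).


Start: 15:49 in UTC-6
Step 1 - add duration:
  minutes: 49 + 55 = 104 (carry 1h)
  hours: 15 + 6 + 1 = 22
  end in UTC-6: 22:44
Step 2 - convert UTC-6 -> UTC+2:
  offset difference: 2 - (-6) = 8 hours
  22 + (8) = 30 -> mod 24 = 6
Result: 06:44 in UTC+2

06:44


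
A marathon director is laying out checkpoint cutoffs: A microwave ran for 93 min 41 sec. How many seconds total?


Minutes: 93
Extra seconds: 41
Seconds per minute: 60
Minutes to seconds: 93 x 60 = 5580
Total: 5580 + 41 = 5621

5621


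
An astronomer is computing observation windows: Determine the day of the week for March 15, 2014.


Date: 2014-03-15
January 1, 2014 is a Wednesday
Day of year: 74
Offset from Jan 1: 73 days
73 mod 7 = 3
Result: Saturday

Saturday


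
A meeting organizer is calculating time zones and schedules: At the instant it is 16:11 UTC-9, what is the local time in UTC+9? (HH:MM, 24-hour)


Local time: 16:11 at UTC-9 (offset -9h)
Target zone: UTC+9 (offset 9h)
Difference: 9 - (-9) = 18 hours
Calculation: 16 + (18) = 34
Wraparound: (34) mod 24 = 10
Result: 10:11

10:11


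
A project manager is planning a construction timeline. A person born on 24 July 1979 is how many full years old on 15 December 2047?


Birth: 1979-07-24
Reference: 2047-12-15
Year difference: 2047 - 1979 = 68
Has birthday (07-24) occurred by 12-15? Yes
Age in full years: 68

68


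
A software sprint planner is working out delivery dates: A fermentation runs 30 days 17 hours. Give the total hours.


Days: 30
Extra hours: 17
Hours per day: 24
Days to hours: 30 x 24 = 720
Total: 720 + 17 = 737

737


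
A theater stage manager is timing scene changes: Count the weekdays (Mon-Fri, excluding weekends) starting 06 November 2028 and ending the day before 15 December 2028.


Start: 2028-11-06 (Monday)
End (exclusive): 2028-12-15 (Friday)
Total calendar days: 39
Full weeks: 39 // 7 = 5 -> 25 weekdays
Remaining 4 days starting on Monday:
  Mon(w), Tue(w), Wed(w), Thu(w) -> 4 weekdays
Total business days: 25 + 4 = 29

29


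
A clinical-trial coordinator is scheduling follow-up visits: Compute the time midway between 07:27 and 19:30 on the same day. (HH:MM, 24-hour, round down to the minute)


Start time: 07:27 = 447 minutes from midnight
End time: 19:30 = 1170 minutes from midnight
Sum: 447 + 1170 = 1617
Midpoint: 1617 / 2 = 808 minutes
Convert: 808 / 60 = 13 hours, 28 minutes
Result: 13:28

13:28


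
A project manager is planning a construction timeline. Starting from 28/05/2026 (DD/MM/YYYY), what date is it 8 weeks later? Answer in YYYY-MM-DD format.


Start: 2026-05-28
Weeks to add: 8
Convert to days: 8 x 7 = 56 days
Add 56 days to 2026-05-28
Result: 2026-07-23

2026-07-23


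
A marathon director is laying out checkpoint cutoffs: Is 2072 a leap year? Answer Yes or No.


Year: 2072
Divisible by 4? 2072 / 4 = 518.0 -> Yes
Divisible by 100? 2072 / 100 = 20.72 -> No
Divisible by 4 but not 100, so it IS a leap year

Yes


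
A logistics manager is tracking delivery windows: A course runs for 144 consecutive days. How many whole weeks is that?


Total days: 144
Days per week: 7
Division: 144 / 7 = 20 remainder 4
Complete weeks: 20
Remaining days: 4

20


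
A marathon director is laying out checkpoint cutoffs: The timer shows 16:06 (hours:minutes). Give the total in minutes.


Hours: 16
Minutes: 6
Convert hours to minutes: 16 x 60 = 960
Add remaining minutes: 960 + 6 = 966

966


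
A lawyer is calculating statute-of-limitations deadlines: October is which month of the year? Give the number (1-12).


Calendar month order:
9. September
10. October <--
11. November
October is month number 10

10


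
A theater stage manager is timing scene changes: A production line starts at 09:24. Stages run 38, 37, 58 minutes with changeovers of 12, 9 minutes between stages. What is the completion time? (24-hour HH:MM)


Start: 09:24 = 564 min from midnight
  after task 1 (38 min): 10:02
  after break (12 min): 10:14
  after task 2 (37 min): 10:51
  after break (9 min): 11:00
  after task 3 (58 min): 11:58
Total elapsed: 154 minutes
End time: 11:58

11:58


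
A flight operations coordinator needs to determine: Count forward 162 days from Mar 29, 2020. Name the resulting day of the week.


Start: 2020-03-29 (Sunday)
Step 1 - find target date: add 162 days
  2020-03-29 + 162 days = 2020-09-07
Step 2 - day of week:
  162 mod 7 = 1
  Sunday + 1 days -> Monday
Result: Monday (2020-09-07)

Monday


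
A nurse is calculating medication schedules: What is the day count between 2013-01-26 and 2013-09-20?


Start date: 2013-01-26
End date: 2013-09-20
Jan 2013: +6 days
Feb 2013: +28 days
Mar 2013: +31 days
... (6 more months)
Total: 237 days

237


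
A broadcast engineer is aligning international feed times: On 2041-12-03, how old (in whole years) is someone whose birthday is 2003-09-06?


Birth: 2003-09-06
Reference: 2041-12-03
Year difference: 2041 - 2003 = 38
Has birthday (09-06) occurred by 12-03? Yes
Age in full years: 38

38


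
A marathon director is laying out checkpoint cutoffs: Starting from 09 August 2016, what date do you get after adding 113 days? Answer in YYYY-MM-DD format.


Start: 2016-08-09
Adding 113 days
Days remaining in August: 22
After August: 91 days still to add
September 2016: 30 days, 61 remaining
October 2016: 31 days, 30 remaining
November 2016 has 30 days, need 30
Result: 2016-11-30

2016-11-30


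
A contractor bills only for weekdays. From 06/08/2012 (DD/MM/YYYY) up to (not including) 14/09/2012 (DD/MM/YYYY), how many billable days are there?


Start: 2012-08-06 (Monday)
End (exclusive): 2012-09-14 (Friday)
Total calendar days: 39
Full weeks: 39 // 7 = 5 -> 25 weekdays
Remaining 4 days starting on Monday:
  Mon(w), Tue(w), Wed(w), Thu(w) -> 4 weekdays
Total business days: 25 + 4 = 29

29


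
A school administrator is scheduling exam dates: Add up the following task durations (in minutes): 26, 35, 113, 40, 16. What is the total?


Durations: 26, 35, 113, 40, 16
Running sum: 26
+ 35 = 61
+ 113 = 174
+ 40 = 214
+ 16 = 230
Total duration: 230 minutes
That is 3 hours and 50 minutes

230


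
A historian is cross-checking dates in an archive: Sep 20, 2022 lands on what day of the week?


Date: 2022-09-20
January 1, 2022 is a Saturday
Day of year: 263
Offset from Jan 1: 262 days
262 mod 7 = 3
Result: Tuesday

Tuesday


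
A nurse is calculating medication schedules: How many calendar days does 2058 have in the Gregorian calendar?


Year: 2058
Check leap year rules:
Divisible by 4? No
2058 is not a leap year
Days: 365

365


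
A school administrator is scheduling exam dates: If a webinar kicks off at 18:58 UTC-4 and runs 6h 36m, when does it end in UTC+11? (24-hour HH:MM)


Start: 18:58 in UTC-4
Step 1 - add duration:
  minutes: 58 + 36 = 94 (carry 1h)
  hours: 18 + 6 + 1 = 25
  end in UTC-4: 01:34
Step 2 - convert UTC-4 -> UTC+11:
  offset difference: 11 - (-4) = 15 hours
  1 + (15) = 16 -> mod 24 = 16
Result: 16:34 in UTC+11

16:34


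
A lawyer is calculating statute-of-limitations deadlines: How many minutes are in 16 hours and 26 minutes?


Hours: 16
Minutes: 26
Convert hours to minutes: 16 x 60 = 960
Add remaining minutes: 960 + 26 = 986

986


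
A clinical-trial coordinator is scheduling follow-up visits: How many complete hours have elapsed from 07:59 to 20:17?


Start: 07:59
End: 20:17
Hour difference: 20 - 7 = 13 hours
Minute difference: 17 - 59 = -42 minutes
Total minutes: 738
Complete hours: 738 / 60 = 12 (remainder 18)

12


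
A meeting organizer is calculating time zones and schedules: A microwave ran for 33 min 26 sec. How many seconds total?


Minutes: 33
Extra seconds: 26
Seconds per minute: 60
Minutes to seconds: 33 x 60 = 1980
Total: 1980 + 26 = 2006

2006


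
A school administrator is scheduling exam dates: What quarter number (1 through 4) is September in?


Month: September (month 9)
Q1: January-March (months 1-3)
Q2: April-June (months 4-6)
Q3: July-September (months 7-9)
Q4: October-December (months 10-12)
Month 9 falls in Q3

3


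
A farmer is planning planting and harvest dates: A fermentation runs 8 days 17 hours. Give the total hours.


Days: 8
Extra hours: 17
Hours per day: 24
Days to hours: 8 x 24 = 192
Total: 192 + 17 = 209

209


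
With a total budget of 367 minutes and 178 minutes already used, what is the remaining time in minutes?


Total budget: 367 minutes
Time used: 178 minutes
Remaining: 367 - 178 = 189 minutes
Percent used: 48.5%
Percent remaining: 51.5%

189


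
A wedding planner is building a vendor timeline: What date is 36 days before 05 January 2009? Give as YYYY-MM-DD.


Start: 2009-01-05
Subtracting 36 days
Days already passed in January: 5
After going back through January: 31 more days to subtract
December 2008 has 31 days, need 31
Result: 2008-11-30

2008-11-30


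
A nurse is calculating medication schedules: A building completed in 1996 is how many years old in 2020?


Birth year: 1996
Current year: 2020
Age = current year - birth year
Age = 2020 - 1996 = 24

24


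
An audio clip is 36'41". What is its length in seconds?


Minutes: 36
Seconds: 41
Convert minutes to seconds: 36 x 60 = 2160
Add remaining seconds: 2160 + 41 = 2201

2201


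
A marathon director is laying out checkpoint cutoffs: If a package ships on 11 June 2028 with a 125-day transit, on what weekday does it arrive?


Start: 2028-06-11 (Sunday)
Step 1 - find target date: add 125 days
  2028-06-11 + 125 days = 2028-10-14
Step 2 - day of week:
  125 mod 7 = 6
  Sunday + 6 days -> Saturday
Result: Saturday (2028-10-14)

Saturday


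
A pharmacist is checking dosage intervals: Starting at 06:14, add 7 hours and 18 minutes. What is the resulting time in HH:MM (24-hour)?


Start time: 06:14
Adding: 7 hours 18 minutes
Minutes: 14 + 18 = 32
Hours: 6 + 7 + 0 = 13
Result: 13:32

13:32


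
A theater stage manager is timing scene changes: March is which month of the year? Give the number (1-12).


Calendar month order:
2. February
3. March <--
4. April
March is month number 3

3


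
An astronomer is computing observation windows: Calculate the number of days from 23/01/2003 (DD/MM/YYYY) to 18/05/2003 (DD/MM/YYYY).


Start date: 2003-01-23
End date: 2003-05-18
Jan 2003: +9 days
Feb 2003: +28 days
Mar 2003: +31 days
Apr 2003: +30 days
May 2003: +17 days
Total: 115 days

115


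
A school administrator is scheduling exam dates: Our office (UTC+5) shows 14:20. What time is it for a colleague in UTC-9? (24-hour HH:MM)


Local time: 14:20 at UTC+5 (offset 5h)
Target zone: UTC-9 (offset -9h)
Difference: -9 - (5) = -14 hours
Calculation: 14 + (-14) = 0
Result: 00:20

00:20


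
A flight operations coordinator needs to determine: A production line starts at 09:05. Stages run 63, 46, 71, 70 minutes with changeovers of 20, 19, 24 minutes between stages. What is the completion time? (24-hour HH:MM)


Start: 09:05 = 545 min from midnight
  after task 1 (63 min): 10:08
  after break (20 min): 10:28
  after task 2 (46 min): 11:14
  after break (19 min): 11:33
  after task 3 (71 min): 12:44
  after break (24 min): 13:08
  after task 4 (70 min): 14:18
Total elapsed: 313 minutes
End time: 14:18

14:18


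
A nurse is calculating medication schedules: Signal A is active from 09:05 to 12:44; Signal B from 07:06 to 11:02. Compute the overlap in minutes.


Interval A: [545, 764] minutes from midnight
Interval B: [426, 662] minutes from midnight
Overlap start = max(545, 426) = 545
Overlap end = min(764, 662) = 662
Overlap = 662 - 545 = 117 minutes

117


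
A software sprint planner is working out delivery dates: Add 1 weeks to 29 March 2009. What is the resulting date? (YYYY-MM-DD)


Start: 2009-03-29
Weeks to add: 1
Convert to days: 1 x 7 = 7 days
Add 7 days to 2009-03-29
Result: 2009-04-05

2009-04-05


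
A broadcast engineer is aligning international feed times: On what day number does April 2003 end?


Month: April
Year: 2003
April is a 30-day month
Total: 30 days

30


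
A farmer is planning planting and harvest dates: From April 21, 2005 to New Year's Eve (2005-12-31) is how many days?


Start: April 21, 2005
End: December 31, 2005
Days left in April: 9
May: 31
June: 30
July: 31
August: 31
... plus remaining months
Sum of remaining months: 245
Total: 9 + 245 = 254

254


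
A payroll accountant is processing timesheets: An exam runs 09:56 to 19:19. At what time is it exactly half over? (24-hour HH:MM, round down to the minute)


Start time: 09:56 = 596 minutes from midnight
End time: 19:19 = 1159 minutes from midnight
Sum: 596 + 1159 = 1755
Midpoint: 1755 / 2 = 877 minutes
Convert: 877 / 60 = 14 hours, 37 minutes
Result: 14:37

14:37


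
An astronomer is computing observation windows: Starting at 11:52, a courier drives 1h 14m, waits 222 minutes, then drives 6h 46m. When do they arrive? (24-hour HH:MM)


Depart: 11:52
Leg 1: +74 min -> 13:06
Layover: +222 min -> 16:48
Leg 2: +406 min -> 23:34
Total travel: 702 minutes = 11h 42m
Arrival: 23:34

23:34


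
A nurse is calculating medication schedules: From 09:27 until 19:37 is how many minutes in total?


Start time: 09:27 = 567 minutes from midnight
End time: 19:37 = 1177 minutes from midnight
Difference: 1177 - 567 = 610 minutes
That is 10 hours and 10 minutes

610


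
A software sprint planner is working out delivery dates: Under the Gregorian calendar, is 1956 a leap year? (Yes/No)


Year: 1956
Divisible by 4? 1956 / 4 = 489.0 -> Yes
Divisible by 100? 1956 / 100 = 19.56 -> No
Divisible by 4 but not 100, so it IS a leap year

Yes


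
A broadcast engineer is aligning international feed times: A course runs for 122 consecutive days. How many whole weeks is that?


Total days: 122
Days per week: 7
Division: 122 / 7 = 17 remainder 3
Complete weeks: 17
Remaining days: 3

17


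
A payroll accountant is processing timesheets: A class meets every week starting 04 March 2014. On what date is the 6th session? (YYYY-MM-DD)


First occurrence: 2014-03-04 (occurrence 1)
Each occurrence is 7 days after the previous.
Occurrence 6 is 5 weeks after the first.
5 weeks = 35 days
2014-03-04 + 35 days = 2014-04-08

2014-04-08


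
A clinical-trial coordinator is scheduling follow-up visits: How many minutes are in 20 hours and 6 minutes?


Hours: 20
Extra minutes: 6
Minutes per hour: 60
Hours to minutes: 20 x 60 = 1200
Total: 1200 + 6 = 1206

1206


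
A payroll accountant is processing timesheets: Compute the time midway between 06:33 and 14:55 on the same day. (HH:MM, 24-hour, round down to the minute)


Start time: 06:33 = 393 minutes from midnight
End time: 14:55 = 895 minutes from midnight
Sum: 393 + 895 = 1288
Midpoint: 1288 / 2 = 644 minutes
Convert: 644 / 60 = 10 hours, 44 minutes
Result: 10:44

10:44


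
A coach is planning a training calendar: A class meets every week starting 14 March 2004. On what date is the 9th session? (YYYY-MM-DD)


First occurrence: 2004-03-14 (occurrence 1)
Each occurrence is 7 days after the previous.
Occurrence 9 is 8 weeks after the first.
8 weeks = 56 days
2004-03-14 + 56 days = 2004-05-09

2004-05-09


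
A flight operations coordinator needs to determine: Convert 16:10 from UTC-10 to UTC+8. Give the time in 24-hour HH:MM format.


Local time: 16:10 at UTC-10 (offset -10h)
Target zone: UTC+8 (offset 8h)
Difference: 8 - (-10) = 18 hours
Calculation: 16 + (18) = 34
Wraparound: (34) mod 24 = 10
Result: 10:10

10:10


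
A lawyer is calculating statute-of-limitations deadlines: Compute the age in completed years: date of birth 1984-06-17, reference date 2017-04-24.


Birth: 1984-06-17
Reference: 2017-04-24
Year difference: 2017 - 1984 = 33
Has birthday (06-17) occurred by 04-24? No
Birthday not yet reached this year -> subtract 1
Age in full years: 32

32


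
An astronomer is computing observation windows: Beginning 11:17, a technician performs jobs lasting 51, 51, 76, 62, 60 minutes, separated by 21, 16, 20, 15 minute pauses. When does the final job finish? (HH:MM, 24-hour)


Start: 11:17 = 677 min from midnight
  after task 1 (51 min): 12:08
  after break (21 min): 12:29
  after task 2 (51 min): 13:20
  after break (16 min): 13:36
  after task 3 (76 min): 14:52
  after break (20 min): 15:12
  after task 4 (62 min): 16:14
  after break (15 min): 16:29
  after task 5 (60 min): 17:29
Total elapsed: 372 minutes
End time: 17:29

17:29
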